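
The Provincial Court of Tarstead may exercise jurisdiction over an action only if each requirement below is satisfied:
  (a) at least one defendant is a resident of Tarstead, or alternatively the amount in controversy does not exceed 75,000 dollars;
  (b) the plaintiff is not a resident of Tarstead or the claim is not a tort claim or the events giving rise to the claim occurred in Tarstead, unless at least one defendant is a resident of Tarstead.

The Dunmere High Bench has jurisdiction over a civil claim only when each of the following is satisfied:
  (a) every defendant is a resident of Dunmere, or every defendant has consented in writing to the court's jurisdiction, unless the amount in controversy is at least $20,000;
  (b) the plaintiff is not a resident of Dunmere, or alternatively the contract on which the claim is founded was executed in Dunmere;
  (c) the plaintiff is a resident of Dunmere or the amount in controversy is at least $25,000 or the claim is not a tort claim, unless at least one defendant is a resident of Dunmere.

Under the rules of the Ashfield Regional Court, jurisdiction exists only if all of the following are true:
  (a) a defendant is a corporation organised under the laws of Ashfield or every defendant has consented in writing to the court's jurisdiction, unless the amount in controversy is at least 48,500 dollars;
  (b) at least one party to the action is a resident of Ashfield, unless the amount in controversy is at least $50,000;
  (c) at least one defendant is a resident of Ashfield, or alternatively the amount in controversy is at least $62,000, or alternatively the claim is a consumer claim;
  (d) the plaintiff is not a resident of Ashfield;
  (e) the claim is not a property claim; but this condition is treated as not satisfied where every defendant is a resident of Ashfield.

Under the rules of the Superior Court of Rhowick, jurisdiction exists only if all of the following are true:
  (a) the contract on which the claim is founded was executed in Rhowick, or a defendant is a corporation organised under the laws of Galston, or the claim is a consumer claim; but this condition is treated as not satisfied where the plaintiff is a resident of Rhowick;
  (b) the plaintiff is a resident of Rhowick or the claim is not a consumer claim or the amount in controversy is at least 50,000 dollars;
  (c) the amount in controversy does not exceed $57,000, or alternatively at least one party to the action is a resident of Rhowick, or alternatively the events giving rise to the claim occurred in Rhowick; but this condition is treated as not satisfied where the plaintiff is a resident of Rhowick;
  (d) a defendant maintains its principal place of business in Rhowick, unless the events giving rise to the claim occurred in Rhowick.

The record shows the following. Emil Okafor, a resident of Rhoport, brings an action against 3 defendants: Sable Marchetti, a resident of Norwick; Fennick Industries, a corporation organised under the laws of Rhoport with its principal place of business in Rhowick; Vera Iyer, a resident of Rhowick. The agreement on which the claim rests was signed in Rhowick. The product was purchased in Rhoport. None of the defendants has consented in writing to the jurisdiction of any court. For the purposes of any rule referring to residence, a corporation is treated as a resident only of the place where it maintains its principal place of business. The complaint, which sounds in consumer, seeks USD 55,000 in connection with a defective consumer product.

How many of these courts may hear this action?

The Provincial Court of Tarstead:
  (a) The amount in controversy is $55,000, within the 75,000 dollars ceiling, so this disjunct is met. Condition met.
  (b) The plaintiff resides in Rhoport, which is not Tarstead — that alternative is enough. Satisfied.
  → Every requirement is satisfied — jurisdiction.
The Dunmere High Bench:
  (a) The defendants reside as follows — Sable Marchetti in Norwick, Fennick Industries in Rhowick, Vera Iyer in Rhowick — not all in Dunmere; no such written consent has been filed — every alternative fails. The proviso rescues it, though: the amount in controversy is $55,000, which meets the 20,000 dollars floor. Met.
  (b) The plaintiff resides in Rhoport, which is not Dunmere, so this disjunct is met. Satisfied.
  (c) The amount in controversy is 55,000 dollars, which meets the 25,000 dollars floor, so this disjunct is met. Satisfied.
  → All conditions met; jurisdiction exists.
The Ashfield Regional Court:
  (a) The corporate defendant(s) are organised in Rhoport, not Ashfield; no such written consent has been filed — every alternative fails. The proviso rescues it, though: the amount in controversy is $55,000, which meets the 48,500 dollars floor. Satisfied.
  (b) No party resides in Ashfield. But the amount in controversy is $55,000, which meets the USD 50,000 floor, and the 'unless' clause therefore excuses the requirement. Condition met.
  (c) The claim is a consumer claim — that alternative is enough. Satisfied.
  (d) The plaintiff resides in Rhoport, which is not Ashfield. Met.
  (e) The claim is a consumer claim, not a property claim. The carve-out does not apply: the defendants reside as follows — Sable Marchetti in Norwick, Fennick Industries in Rhowick, Vera Iyer in Rhowick — not all in Ashfield. Met.
  → The court has jurisdiction.
The Superior Court of Rhowick:
  (a) The contract was executed in Rhowick — that alternative is enough. The carve-out does not apply: the plaintiff resides in Rhoport, not Rhowick. Met.
  (b) The amount in controversy is USD 55,000, which meets the USD 50,000 floor, so one alternative holds. Met.
  (c) The amount in controversy is 55,000 dollars, within the $57,000 ceiling, which satisfies one of the alternatives. The carve-out does not apply: the plaintiff resides in Rhoport, not Rhowick. Satisfied.
  (d) Fennick Industries has its principal place of business in Rhowick. Met.
  → Every requirement is satisfied — jurisdiction.
Courts with jurisdiction: the Provincial Court of Tarstead, the Dunmere High Bench, the Ashfield Regional Court, the Superior Court of Rhowick — 4 in total.

4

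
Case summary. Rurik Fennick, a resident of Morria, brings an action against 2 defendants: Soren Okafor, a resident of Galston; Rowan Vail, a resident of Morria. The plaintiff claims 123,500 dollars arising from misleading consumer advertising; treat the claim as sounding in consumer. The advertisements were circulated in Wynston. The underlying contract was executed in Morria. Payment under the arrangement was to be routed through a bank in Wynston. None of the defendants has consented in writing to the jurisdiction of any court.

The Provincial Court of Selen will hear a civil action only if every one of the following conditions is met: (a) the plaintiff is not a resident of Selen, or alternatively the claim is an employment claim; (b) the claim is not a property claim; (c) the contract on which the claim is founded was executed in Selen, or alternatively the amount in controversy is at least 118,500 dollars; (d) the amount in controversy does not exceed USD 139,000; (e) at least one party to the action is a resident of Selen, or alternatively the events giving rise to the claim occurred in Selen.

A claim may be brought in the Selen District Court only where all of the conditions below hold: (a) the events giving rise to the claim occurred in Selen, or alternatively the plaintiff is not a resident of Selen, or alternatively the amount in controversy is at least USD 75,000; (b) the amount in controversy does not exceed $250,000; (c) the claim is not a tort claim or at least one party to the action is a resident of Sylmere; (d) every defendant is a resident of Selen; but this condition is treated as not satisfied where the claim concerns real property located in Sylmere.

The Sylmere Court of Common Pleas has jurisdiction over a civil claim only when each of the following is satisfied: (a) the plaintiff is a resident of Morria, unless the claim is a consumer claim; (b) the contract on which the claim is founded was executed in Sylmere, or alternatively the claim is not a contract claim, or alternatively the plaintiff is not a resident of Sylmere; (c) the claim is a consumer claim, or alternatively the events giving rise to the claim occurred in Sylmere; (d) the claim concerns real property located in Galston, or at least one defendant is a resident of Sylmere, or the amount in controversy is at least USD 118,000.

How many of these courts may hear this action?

1

The Provincial Court of Selen:
  (a) The plaintiff resides in Morria, which is not Selen — that alternative is enough. Satisfied.
  (b) The claim is a consumer claim, not a property claim. Satisfied.
  (c) The amount in controversy is USD 123,500, which meets the USD 118,500 floor, so one alternative holds. Met.
  (d) The amount in controversy is 123,500 dollars, within the $139,000 ceiling. Condition met.
  (e) No party resides in Selen; the operative events occurred in Wynston, not Selen — every alternative fails. Fails.
  → No jurisdiction.
The Selen District Court:
  (a) The plaintiff resides in Morria, which is not Selen, so this disjunct is met. Condition met.
  (b) The amount in controversy is 123,500 dollars, within the $250,000 ceiling. Met.
  (c) The claim is a consumer claim, not a tort claim, which satisfies one of the alternatives. Satisfied.
  (d) The defendants reside as follows — Soren Okafor in Galston, Rowan Vail in Morria — not all in Selen. Fails.
  → No jurisdiction.
The Sylmere Court of Common Pleas:
  (a) The plaintiff resides in Morria. Met.
  (b) The claim is a consumer claim, not a contract claim — that alternative is enough. Satisfied.
  (c) The claim is a consumer claim, so this disjunct is met. Condition met.
  (d) The amount in controversy is $123,500, which meets the 118,000 dollars floor, which satisfies one of the alternatives. Condition met.
  → The court has jurisdiction.
Courts with jurisdiction: the Sylmere Court of Common Pleas — 1 in total.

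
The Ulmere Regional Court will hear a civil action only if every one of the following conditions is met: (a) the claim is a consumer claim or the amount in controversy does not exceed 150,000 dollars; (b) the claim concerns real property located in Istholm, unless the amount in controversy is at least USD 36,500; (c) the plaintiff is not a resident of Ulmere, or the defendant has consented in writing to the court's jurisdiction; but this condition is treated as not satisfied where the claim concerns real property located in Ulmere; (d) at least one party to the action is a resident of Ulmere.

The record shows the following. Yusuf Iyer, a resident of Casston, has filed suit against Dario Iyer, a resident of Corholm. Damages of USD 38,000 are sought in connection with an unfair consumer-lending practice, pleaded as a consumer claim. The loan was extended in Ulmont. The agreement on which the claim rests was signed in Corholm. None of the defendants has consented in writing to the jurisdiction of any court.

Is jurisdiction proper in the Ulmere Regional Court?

The Ulmere Regional Court:
  (a) The claim is a consumer claim, which satisfies one of the alternatives. Met.
  (b) The claim does not concern real property. The proviso rescues it, though: the amount in controversy is 38,000 dollars, which meets the $36,500 floor. Satisfied.
  (c) The plaintiff resides in Casston, which is not Ulmere, so this disjunct is met. The carve-out does not apply: the claim does not concern real property. Met.
  (d) No party resides in Ulmere. Not met.
  → Not every requirement is met — no jurisdiction.

No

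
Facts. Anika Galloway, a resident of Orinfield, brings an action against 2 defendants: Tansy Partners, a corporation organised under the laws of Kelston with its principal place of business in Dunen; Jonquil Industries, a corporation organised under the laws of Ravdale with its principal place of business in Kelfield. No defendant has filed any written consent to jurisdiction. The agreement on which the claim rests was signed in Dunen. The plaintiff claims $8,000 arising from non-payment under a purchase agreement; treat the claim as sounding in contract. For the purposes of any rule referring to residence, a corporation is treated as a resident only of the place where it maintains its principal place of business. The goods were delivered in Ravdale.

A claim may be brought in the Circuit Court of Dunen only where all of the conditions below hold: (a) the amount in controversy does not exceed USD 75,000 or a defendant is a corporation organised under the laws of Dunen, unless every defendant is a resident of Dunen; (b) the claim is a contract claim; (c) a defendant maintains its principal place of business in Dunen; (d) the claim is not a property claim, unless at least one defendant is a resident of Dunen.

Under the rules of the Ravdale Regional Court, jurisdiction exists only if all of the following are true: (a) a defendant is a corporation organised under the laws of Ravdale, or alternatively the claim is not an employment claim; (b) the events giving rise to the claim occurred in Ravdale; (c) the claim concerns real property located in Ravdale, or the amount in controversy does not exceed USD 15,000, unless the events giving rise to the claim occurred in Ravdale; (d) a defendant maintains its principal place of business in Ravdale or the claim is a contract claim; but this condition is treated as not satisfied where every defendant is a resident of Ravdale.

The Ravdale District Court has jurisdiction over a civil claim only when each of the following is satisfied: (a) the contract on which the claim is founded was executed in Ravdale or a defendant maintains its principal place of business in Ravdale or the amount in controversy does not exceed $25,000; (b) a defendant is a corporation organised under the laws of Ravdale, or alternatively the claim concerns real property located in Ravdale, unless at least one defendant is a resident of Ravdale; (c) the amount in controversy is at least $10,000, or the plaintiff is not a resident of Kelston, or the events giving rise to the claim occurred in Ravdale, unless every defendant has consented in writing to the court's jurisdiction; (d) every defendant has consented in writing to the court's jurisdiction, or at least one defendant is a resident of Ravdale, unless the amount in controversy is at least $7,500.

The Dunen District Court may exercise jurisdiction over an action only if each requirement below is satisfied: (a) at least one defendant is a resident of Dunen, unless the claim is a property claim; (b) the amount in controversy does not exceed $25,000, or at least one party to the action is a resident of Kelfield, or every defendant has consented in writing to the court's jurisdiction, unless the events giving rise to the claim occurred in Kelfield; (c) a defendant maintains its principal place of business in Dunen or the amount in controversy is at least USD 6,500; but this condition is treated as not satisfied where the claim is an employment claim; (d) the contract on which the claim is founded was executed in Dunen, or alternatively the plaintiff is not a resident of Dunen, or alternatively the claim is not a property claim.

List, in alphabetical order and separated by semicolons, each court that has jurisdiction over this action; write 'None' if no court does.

the Circuit Court of Dunen; the Dunen District Court; the Ravdale District Court; the Ravdale Regional Court

The Circuit Court of Dunen:
  (a) The amount in controversy is 8,000 dollars, within the 75,000 dollars ceiling, so one alternative holds. Met.
  (b) The claim is a contract claim. Satisfied.
  (c) Tansy Partners has its principal place of business in Dunen. Condition met.
  (d) The claim is a contract claim, not a property claim. Met.
  → The court has jurisdiction.
The Ravdale Regional Court:
  (a) Jonquil Industries is organised under the laws of Ravdale, so this disjunct is met. Met.
  (b) The operative events occurred in Ravdale. Satisfied.
  (c) The amount in controversy is $8,000, within the 15,000 dollars ceiling, which satisfies one of the alternatives. Condition met.
  (d) The claim is a contract claim, so one alternative holds. The exception is not triggered, since the defendants reside as follows — Tansy Partners in Dunen, Jonquil Industries in Kelfield — not all in Ravdale. Condition met.
  → Every requirement is satisfied — jurisdiction.
The Ravdale District Court:
  (a) The amount in controversy is 8,000 dollars, within the USD 25,000 ceiling, so one alternative holds. Satisfied.
  (b) Jonquil Industries is organised under the laws of Ravdale, so this disjunct is met. Condition met.
  (c) The plaintiff resides in Orinfield, which is not Kelston, so one alternative holds. Satisfied.
  (d) No such written consent has been filed; no defendant resides in Ravdale (they reside in Dunen, Kelfield) — no alternative holds. However, the amount in controversy is 8,000 dollars, which meets the 7,500 dollars floor, so the 'unless' proviso supplies this condition. Condition met.
  → The court has jurisdiction.
The Dunen District Court:
  (a) Tansy Partners resides in Dunen. Met.
  (b) The amount in controversy is $8,000, within the 25,000 dollars ceiling, which satisfies one of the alternatives. Satisfied.
  (c) Tansy Partners has its principal place of business in Dunen, so this disjunct is met. The carve-out does not apply: the claim is a contract claim, not an employment claim. Condition met.
  (d) The contract was executed in Dunen, so this disjunct is met. Met.
  → All conditions met; jurisdiction exists.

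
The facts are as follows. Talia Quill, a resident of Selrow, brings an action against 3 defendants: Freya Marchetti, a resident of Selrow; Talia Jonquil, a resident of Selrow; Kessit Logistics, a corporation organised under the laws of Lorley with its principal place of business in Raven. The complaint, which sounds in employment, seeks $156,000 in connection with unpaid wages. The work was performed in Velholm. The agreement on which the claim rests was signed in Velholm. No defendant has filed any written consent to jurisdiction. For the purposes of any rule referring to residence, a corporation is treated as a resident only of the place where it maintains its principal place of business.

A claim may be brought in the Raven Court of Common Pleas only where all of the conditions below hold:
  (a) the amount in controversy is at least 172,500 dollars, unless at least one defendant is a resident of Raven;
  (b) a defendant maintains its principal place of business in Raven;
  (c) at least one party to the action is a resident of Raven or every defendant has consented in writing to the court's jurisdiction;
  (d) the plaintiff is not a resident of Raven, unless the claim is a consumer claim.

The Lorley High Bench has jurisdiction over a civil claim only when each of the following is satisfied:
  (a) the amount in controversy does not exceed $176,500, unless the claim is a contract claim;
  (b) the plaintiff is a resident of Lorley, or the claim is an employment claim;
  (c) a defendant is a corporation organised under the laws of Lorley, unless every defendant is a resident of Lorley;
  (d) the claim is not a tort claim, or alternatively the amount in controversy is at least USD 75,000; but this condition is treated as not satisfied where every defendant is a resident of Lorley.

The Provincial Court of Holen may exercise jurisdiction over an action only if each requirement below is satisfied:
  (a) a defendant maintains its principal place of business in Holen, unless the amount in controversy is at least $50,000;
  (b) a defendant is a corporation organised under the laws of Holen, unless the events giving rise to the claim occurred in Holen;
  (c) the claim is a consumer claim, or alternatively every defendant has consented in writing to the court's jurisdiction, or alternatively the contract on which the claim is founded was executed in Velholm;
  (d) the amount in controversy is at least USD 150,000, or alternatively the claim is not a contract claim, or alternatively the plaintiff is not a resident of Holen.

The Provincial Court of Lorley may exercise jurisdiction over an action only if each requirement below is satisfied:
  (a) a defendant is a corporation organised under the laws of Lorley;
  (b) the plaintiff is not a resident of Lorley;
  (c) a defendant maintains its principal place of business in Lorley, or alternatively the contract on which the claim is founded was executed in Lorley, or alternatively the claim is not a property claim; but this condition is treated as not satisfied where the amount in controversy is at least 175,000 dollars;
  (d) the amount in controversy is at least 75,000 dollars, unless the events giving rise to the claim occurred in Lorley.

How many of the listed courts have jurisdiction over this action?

The Raven Court of Common Pleas:
  (a) The amount in controversy is USD 156,000, below the USD 172,500 floor. However, Kessit Logistics resides in Raven, so the 'unless' proviso supplies this condition. Met.
  (b) Kessit Logistics has its principal place of business in Raven. Met.
  (c) Kessit Logistics resides in Raven, so one alternative holds. Met.
  (d) The plaintiff resides in Selrow, which is not Raven. Satisfied.
  → Every requirement is satisfied — jurisdiction.
The Lorley High Bench:
  (a) The amount in controversy is 156,000 dollars, within the $176,500 ceiling. Met.
  (b) The claim is an employment claim, so one alternative holds. Satisfied.
  (c) Kessit Logistics is organised under the laws of Lorley. Condition met.
  (d) The claim is an employment claim, not a tort claim, which satisfies one of the alternatives. The exception is not triggered, since the defendants reside as follows — Freya Marchetti in Selrow, Talia Jonquil in Selrow, Kessit Logistics in Raven — not all in Lorley. Met.
  → Jurisdiction lies.
The Provincial Court of Holen:
  (a) The corporate defendant(s) have their principal place of business in Raven, not Holen. However, the amount in controversy is $156,000, which meets the $50,000 floor, so the 'unless' proviso supplies this condition. Condition met.
  (b) The corporate defendant(s) are organised in Lorley, not Holen. The proviso offers no rescue either, since the operative events occurred in Velholm, not Holen. Not satisfied.
  (c) The contract was executed in Velholm, so this disjunct is met. Met.
  (d) The amount in controversy is 156,000 dollars, which meets the $150,000 floor, which satisfies one of the alternatives. Satisfied.
  → No jurisdiction.
The Provincial Court of Lorley:
  (a) Kessit Logistics is organised under the laws of Lorley. Satisfied.
  (b) The plaintiff resides in Selrow, which is not Lorley. Condition met.
  (c) The claim is an employment claim, not a property claim — that alternative is enough. The exception is not triggered, since the amount in controversy is 156,000 dollars, below the $175,000 floor. Satisfied.
  (d) The amount in controversy is $156,000, which meets the USD 75,000 floor. Met.
  → Jurisdiction lies.
Courts with jurisdiction: the Raven Court of Common Pleas, the Lorley High Bench, the Provincial Court of Lorley — 3 in total.

3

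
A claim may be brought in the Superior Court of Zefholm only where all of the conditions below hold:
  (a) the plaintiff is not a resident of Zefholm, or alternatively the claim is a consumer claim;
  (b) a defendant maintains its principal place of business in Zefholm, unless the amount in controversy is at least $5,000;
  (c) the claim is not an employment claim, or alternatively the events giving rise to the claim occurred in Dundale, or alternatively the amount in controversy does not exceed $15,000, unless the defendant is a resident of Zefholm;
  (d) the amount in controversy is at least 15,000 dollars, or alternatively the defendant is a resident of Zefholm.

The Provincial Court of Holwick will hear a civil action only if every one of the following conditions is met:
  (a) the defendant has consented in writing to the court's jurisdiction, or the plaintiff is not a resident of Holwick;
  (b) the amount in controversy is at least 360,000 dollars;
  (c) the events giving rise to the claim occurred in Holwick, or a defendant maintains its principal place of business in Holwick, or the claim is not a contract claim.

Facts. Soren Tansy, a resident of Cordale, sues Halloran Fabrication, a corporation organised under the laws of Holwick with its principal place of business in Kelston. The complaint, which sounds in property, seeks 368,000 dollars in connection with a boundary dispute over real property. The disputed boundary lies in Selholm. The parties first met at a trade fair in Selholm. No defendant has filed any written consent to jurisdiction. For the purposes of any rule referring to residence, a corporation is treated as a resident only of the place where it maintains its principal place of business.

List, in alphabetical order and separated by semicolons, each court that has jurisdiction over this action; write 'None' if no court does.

the Provincial Court of Holwick; the Superior Court of Zefholm

The Superior Court of Zefholm:
  (a) The plaintiff resides in Cordale, which is not Zefholm, so this disjunct is met. Satisfied.
  (b) The corporate defendant(s) have their principal place of business in Kelston, not Zefholm. The proviso rescues it, though: the amount in controversy is $368,000, which meets the USD 5,000 floor. Condition met.
  (c) The claim is a property claim, not an employment claim — that alternative is enough. Satisfied.
  (d) The amount in controversy is 368,000 dollars, which meets the USD 15,000 floor, which satisfies one of the alternatives. Condition met.
  → Jurisdiction lies.
The Provincial Court of Holwick:
  (a) The plaintiff resides in Cordale, which is not Holwick, so this disjunct is met. Met.
  (b) The amount in controversy is $368,000, which meets the 360,000 dollars floor. Satisfied.
  (c) The claim is a property claim, not a contract claim, which satisfies one of the alternatives. Condition met.
  → Every requirement is satisfied — jurisdiction.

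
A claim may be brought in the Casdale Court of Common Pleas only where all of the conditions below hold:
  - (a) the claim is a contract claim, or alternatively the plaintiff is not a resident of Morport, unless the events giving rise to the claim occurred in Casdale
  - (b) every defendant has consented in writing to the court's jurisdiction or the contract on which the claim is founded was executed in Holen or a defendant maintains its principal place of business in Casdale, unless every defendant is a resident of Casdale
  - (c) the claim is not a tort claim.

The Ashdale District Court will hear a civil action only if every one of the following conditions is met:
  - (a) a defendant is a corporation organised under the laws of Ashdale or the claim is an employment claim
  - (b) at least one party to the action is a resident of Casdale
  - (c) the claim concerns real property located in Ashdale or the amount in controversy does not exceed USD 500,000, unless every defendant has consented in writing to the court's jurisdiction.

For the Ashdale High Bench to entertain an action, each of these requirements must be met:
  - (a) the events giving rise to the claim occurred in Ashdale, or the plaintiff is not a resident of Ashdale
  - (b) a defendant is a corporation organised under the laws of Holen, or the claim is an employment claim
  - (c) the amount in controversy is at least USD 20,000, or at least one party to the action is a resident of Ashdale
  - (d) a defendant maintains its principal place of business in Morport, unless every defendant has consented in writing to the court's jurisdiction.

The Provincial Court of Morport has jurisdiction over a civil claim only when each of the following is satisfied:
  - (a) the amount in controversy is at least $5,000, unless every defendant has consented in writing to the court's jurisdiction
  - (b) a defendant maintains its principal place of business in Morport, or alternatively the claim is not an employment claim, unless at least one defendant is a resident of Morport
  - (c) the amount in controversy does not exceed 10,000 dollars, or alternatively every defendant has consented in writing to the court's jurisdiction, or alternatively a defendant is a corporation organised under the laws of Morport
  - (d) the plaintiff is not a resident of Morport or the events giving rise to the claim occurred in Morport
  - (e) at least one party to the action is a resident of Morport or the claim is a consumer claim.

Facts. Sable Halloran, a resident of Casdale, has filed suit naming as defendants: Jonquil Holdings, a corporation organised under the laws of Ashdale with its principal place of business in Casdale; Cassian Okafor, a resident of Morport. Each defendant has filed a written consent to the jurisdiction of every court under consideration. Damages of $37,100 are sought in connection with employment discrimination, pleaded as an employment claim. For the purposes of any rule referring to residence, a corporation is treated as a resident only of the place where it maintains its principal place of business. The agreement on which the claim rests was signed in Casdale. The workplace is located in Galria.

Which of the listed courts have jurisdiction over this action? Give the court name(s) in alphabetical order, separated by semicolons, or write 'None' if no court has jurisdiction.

the Ashdale District Court; the Ashdale High Bench; the Casdale Court of Common Pleas; the Provincial Court of Morport

The Casdale Court of Common Pleas:
  (a) The plaintiff resides in Casdale, which is not Morport, so this disjunct is met. Met.
  (b) Every defendant has filed written consent, which satisfies one of the alternatives. Condition met.
  (c) The claim is an employment claim, not a tort claim. Condition met.
  → Every requirement is satisfied — jurisdiction.
The Ashdale District Court:
  (a) Jonquil Holdings is organised under the laws of Ashdale, so this disjunct is met. Satisfied.
  (b) Sable Halloran resides in Casdale. Satisfied.
  (c) The amount in controversy is $37,100, within the $500,000 ceiling, so one alternative holds. Condition met.
  → Jurisdiction lies.
The Ashdale High Bench:
  (a) The plaintiff resides in Casdale, which is not Ashdale, so this disjunct is met. Condition met.
  (b) The claim is an employment claim — that alternative is enough. Satisfied.
  (c) The amount in controversy is 37,100 dollars, which meets the 20,000 dollars floor, which satisfies one of the alternatives. Condition met.
  (d) The corporate defendant(s) have their principal place of business in Casdale, not Morport. But every defendant has filed written consent, and the 'unless' clause therefore excuses the requirement. Met.
  → Jurisdiction lies.
The Provincial Court of Morport:
  (a) The amount in controversy is USD 37,100, which meets the 5,000 dollars floor. Met.
  (b) The corporate defendant(s) have their principal place of business in Casdale, not Morport; the claim is an employment claim — every alternative fails. The proviso rescues it, though: Cassian Okafor resides in Morport. Satisfied.
  (c) Every defendant has filed written consent, which satisfies one of the alternatives. Satisfied.
  (d) The plaintiff resides in Casdale, which is not Morport, which satisfies one of the alternatives. Condition met.
  (e) Cassian Okafor resides in Morport, so one alternative holds. Condition met.
  → All conditions met; jurisdiction exists.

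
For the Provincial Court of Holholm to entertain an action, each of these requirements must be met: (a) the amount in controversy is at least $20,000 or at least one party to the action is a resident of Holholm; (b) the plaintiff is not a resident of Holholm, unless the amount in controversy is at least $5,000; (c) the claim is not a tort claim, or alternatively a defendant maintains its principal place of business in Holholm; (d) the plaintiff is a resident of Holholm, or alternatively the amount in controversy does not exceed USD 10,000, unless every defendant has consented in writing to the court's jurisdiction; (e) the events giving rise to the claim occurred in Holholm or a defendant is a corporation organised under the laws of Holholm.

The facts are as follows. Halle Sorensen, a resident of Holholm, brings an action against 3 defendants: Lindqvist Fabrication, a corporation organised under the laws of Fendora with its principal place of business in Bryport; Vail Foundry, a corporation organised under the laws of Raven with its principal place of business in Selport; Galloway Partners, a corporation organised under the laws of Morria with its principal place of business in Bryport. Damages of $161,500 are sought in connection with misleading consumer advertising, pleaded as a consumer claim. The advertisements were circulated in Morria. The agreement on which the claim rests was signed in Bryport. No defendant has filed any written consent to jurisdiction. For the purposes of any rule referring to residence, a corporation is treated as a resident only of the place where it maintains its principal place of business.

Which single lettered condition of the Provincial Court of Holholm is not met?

(e)

The Provincial Court of Holholm:
  (a) The amount in controversy is $161,500, which meets the USD 20,000 floor — that alternative is enough. Satisfied.
  (b) The plaintiff resides in Holholm. The proviso rescues it, though: the amount in controversy is USD 161,500, which meets the 5,000 dollars floor. Met.
  (c) The claim is a consumer claim, not a tort claim — that alternative is enough. Condition met.
  (d) The plaintiff resides in Holholm, so this disjunct is met. Met.
  (e) The operative events occurred in Morria, not Holholm; the corporate defendant(s) are organised in Fendora, Morria, Raven, not Holholm — none of the alternatives is met. Fails.
Only condition (e) fails.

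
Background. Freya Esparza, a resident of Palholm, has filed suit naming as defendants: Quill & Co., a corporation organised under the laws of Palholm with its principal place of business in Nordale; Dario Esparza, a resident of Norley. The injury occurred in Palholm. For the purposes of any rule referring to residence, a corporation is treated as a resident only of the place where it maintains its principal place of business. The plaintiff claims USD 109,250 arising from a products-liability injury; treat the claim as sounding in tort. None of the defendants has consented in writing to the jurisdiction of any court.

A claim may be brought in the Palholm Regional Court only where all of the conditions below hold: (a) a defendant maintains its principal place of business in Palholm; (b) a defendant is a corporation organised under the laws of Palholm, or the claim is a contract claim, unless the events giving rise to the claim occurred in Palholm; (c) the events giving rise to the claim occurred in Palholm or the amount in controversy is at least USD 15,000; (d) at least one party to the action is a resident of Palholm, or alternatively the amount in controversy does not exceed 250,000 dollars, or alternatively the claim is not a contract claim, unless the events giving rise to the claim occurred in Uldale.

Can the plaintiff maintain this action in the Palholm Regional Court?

No

The Palholm Regional Court:
  (a) The corporate defendant(s) have their principal place of business in Nordale, not Palholm. Not satisfied.
  (b) Quill & Co. is organised under the laws of Palholm, so this disjunct is met. Satisfied.
  (c) The operative events occurred in Palholm — that alternative is enough. Met.
  (d) Freya Esparza resides in Palholm, so this disjunct is met. Satisfied.
  → Not every requirement is met — no jurisdiction.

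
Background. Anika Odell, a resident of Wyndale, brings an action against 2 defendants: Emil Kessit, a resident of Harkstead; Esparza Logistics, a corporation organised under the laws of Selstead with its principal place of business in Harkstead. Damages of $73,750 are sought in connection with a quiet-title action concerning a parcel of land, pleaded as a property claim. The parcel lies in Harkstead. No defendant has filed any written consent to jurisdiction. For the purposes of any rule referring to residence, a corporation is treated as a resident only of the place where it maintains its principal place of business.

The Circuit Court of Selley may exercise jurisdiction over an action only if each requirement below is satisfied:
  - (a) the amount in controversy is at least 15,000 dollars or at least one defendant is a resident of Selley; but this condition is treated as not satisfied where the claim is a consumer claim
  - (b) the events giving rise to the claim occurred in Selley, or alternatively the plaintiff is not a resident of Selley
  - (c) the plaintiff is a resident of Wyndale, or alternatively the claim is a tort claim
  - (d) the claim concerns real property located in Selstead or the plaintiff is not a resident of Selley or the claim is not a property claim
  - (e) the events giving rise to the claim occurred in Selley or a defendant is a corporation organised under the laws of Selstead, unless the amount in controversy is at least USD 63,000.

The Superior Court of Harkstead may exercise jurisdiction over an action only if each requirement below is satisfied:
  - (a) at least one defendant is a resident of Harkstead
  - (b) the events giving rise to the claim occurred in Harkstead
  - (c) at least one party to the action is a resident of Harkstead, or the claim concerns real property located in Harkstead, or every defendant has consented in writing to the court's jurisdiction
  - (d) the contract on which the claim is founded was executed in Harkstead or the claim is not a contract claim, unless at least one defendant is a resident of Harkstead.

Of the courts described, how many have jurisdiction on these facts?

The Circuit Court of Selley:
  (a) The amount in controversy is $73,750, which meets the $15,000 floor, which satisfies one of the alternatives. The carve-out does not apply: the claim is a property claim, not a consumer claim. Met.
  (b) The plaintiff resides in Wyndale, which is not Selley — that alternative is enough. Satisfied.
  (c) The plaintiff resides in Wyndale — that alternative is enough. Satisfied.
  (d) The plaintiff resides in Wyndale, which is not Selley, so one alternative holds. Met.
  (e) Esparza Logistics is organised under the laws of Selstead, which satisfies one of the alternatives. Satisfied.
  → All conditions met; jurisdiction exists.
The Superior Court of Harkstead:
  (a) Emil Kessit resides in Harkstead. Satisfied.
  (b) The operative events occurred in Harkstead. Met.
  (c) Emil Kessit resides in Harkstead — that alternative is enough. Met.
  (d) The claim is a property claim, not a contract claim, which satisfies one of the alternatives. Met.
  → All conditions met; jurisdiction exists.
Courts with jurisdiction: the Circuit Court of Selley, the Superior Court of Harkstead — 2 in total.

2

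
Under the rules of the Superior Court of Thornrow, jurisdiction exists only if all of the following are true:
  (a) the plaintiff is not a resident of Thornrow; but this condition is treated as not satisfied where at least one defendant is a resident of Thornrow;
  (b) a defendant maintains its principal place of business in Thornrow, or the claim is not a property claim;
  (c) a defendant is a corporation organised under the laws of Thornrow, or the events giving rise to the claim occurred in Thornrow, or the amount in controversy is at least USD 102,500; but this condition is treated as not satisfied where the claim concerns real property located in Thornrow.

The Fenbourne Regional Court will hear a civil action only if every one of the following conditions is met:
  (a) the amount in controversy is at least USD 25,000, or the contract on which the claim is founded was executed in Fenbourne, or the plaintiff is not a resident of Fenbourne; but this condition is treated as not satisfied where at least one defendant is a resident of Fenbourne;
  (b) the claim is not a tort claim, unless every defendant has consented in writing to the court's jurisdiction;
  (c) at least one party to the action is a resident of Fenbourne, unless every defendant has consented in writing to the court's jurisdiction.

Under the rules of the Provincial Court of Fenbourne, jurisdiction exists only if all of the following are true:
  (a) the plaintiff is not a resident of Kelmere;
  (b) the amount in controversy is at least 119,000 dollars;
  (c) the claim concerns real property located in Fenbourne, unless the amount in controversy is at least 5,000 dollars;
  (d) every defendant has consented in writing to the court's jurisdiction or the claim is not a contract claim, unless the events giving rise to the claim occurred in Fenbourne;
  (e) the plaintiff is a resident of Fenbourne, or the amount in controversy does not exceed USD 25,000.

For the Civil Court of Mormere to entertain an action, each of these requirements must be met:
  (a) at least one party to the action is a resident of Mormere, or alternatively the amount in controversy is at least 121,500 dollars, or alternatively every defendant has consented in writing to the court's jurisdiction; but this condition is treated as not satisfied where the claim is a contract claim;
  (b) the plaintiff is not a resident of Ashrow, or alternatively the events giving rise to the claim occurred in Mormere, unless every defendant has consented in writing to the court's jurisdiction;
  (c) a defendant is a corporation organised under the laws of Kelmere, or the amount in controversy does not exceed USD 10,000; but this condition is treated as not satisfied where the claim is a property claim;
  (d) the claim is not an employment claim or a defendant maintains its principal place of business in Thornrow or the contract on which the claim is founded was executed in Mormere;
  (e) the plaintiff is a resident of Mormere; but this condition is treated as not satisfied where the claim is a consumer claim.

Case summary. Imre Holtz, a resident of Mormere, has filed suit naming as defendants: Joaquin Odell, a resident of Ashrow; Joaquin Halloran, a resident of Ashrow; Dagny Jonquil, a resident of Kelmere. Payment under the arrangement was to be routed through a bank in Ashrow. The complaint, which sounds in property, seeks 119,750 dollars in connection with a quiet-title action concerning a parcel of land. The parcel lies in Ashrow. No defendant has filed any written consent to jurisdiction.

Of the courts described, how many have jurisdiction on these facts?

0

The Superior Court of Thornrow:
  (a) The plaintiff resides in Mormere, which is not Thornrow. The carve-out does not apply: no defendant resides in Thornrow (they reside in Ashrow, Ashrow, Kelmere). Condition met.
  (b) No defendant is a corporation; the claim is a property claim — every alternative fails. Condition not met.
  (c) The amount in controversy is 119,750 dollars, which meets the $102,500 floor — that alternative is enough. And the carve-out is inapplicable — the property lies in Ashrow, not Thornrow. Satisfied.
  → No jurisdiction.
The Fenbourne Regional Court:
  (a) The amount in controversy is 119,750 dollars, which meets the $25,000 floor, so this disjunct is met. The carve-out does not apply: no defendant resides in Fenbourne (they reside in Ashrow, Ashrow, Kelmere). Satisfied.
  (b) The claim is a property claim, not a tort claim. Satisfied.
  (c) No party resides in Fenbourne. The proviso offers no rescue either, since no such written consent has been filed. Condition not met.
  → At least one condition fails; no jurisdiction.
The Provincial Court of Fenbourne:
  (a) The plaintiff resides in Mormere, which is not Kelmere. Satisfied.
  (b) The amount in controversy is USD 119,750, which meets the USD 119,000 floor. Met.
  (c) The property lies in Ashrow, not Fenbourne. However, the amount in controversy is 119,750 dollars, which meets the $5,000 floor, so the 'unless' proviso supplies this condition. Met.
  (d) The claim is a property claim, not a contract claim, so one alternative holds. Condition met.
  (e) The plaintiff resides in Mormere, not Fenbourne; the amount in controversy is USD 119,750, above the $25,000 ceiling — none of the alternatives is met. Fails.
  → At least one condition fails; no jurisdiction.
The Civil Court of Mormere:
  (a) Imre Holtz resides in Mormere — that alternative is enough. The exception is not triggered, since the claim is a property claim, not a contract claim. Satisfied.
  (b) The plaintiff resides in Mormere, which is not Ashrow — that alternative is enough. Satisfied.
  (c) No defendant is a corporation; the amount in controversy is 119,750 dollars, above the USD 10,000 ceiling — none of the alternatives is met. Condition not met.
  (d) The claim is a property claim, not an employment claim, so this disjunct is met. Condition met.
  (e) The plaintiff resides in Mormere. And the carve-out is inapplicable — the claim is a property claim, not a consumer claim. Satisfied.
  → The court lacks jurisdiction.
No court satisfies all of its conditions.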